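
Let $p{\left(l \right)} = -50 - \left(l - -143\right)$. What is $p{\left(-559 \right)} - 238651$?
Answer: $-238285$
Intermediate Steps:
$p{\left(l \right)} = -193 - l$ ($p{\left(l \right)} = -50 - \left(l + 143\right) = -50 - \left(143 + l\right) = -193 - l$)
$p{\left(-559 \right)} - 238651 = \left(-193 - -559\right) - 238651 = \left(-193 + 559\right) - 238651 = 366 - 238651 = -238285$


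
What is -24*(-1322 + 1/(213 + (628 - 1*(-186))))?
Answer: 32584632/1027 ≈ 31728.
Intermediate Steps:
-24*(-1322 + 1/(213 + (628 - 1*(-186)))) = -24*(-1322 + 1/(213 + (628 + 186))) = -24*(-1322 + 1/(213 + 814)) = -24*(-1322 + 1/1027) = -24*(-1357693/1027) = 32584632/1027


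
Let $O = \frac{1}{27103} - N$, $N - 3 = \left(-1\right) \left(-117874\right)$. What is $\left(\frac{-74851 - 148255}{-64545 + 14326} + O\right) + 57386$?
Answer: $- \frac{6332875348950}{104698889} \approx -60487.0$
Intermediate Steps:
$N = 117877$ ($N = 3 - -117874 = 3 + 117874 = 117877$)
$O = - \frac{3194820330}{27103}$ ($O = \frac{1}{27103} - 117877 = - \frac{3194820330}{27103} \approx -1.1788 \cdot 10^{5}$)
$\left(\frac{-74851 - 148255}{-64545 + 14326} + O\right) + 57386 = \left(\frac{-74851 - 148255}{-64545 + 14326} - \frac{3194820330}{27103}\right) + 57386 = \left(- \frac{223106}{-50219} - \frac{3194820330}{27103}\right) + 57386 = \left(\left(-223106\right) \left(- \frac{1}{50219}\right) - \frac{3194820330}{27103}\right) + 57386 = \left(\frac{17162}{3863} - \frac{3194820330}{27103}\right) + 57386 = - \frac{12341125793104}{104698889} + 57386 = - \frac{6332875348950}{104698889}$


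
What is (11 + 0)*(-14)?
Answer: -154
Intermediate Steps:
(11 + 0)*(-14) = 11*(-14) = -154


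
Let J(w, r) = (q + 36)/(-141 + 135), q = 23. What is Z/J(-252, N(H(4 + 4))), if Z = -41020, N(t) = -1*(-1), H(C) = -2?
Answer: 246120/59 ≈ 4171.5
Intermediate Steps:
N(t) = 1
J(w, r) = -59/6 (J(w, r) = (23 + 36)/(-141 + 135) = 59/(-6) = 59*(-⅙) = -59/6)
Z/J(-252, N(H(4 + 4))) = -41020/(-59/6) = -41020*(-6/59) = 246120/59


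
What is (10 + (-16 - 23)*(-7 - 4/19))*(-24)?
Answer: -132792/19 ≈ -6989.1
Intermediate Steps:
(10 + (-16 - 23)*(-7 - 4/19))*(-24) = (10 - 39*(-7 - 4*1/19))*(-24) = (10 - 39*(-7 - 4/19))*(-24) = (10 - 39*(-137/19))*(-24) = (10 + 5343/19)*(-24) = (5533/19)*(-24) = -132792/19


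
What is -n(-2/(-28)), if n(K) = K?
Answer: -1/14 ≈ -0.071429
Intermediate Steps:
-n(-2/(-28)) = -(-2)/(-28) = -(-2)*(-1)/28 = -1*1/14 = -1/14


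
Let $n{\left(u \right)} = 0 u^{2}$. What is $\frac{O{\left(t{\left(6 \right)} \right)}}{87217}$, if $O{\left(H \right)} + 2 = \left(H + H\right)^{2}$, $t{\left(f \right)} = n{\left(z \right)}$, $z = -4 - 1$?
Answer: $- \frac{2}{87217} \approx -2.2931 \cdot 10^{-5}$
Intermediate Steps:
$z = -5$
$n{\left(u \right)} = 0$
$t{\left(f \right)} = 0$
$O{\left(H \right)} = -2 + 4 H^{2}$ ($O{\left(H \right)} = -2 + \left(H + H\right)^{2} = -2 + \left(2 H\right)^{2} = -2 + 4 H^{2}$)
$\frac{O{\left(t{\left(6 \right)} \right)}}{87217} = \frac{-2 + 4 \cdot 0^{2}}{87217} = \left(-2 + 4 \cdot 0\right) \frac{1}{87217} = \left(-2 + 0\right) \frac{1}{87217} = \left(-2\right) \frac{1}{87217} = - \frac{2}{87217}$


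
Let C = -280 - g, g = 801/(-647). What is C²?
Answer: 32529368881/418609 ≈ 77708.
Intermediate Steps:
g = -801/647 (g = 801*(-1/647) = -801/647 ≈ -1.2380)
C = -180359/647 (C = -280 - 1*(-801/647) = -280 + 801/647 = -180359/647 ≈ -278.76)
C² = (-180359/647)² = 32529368881/418609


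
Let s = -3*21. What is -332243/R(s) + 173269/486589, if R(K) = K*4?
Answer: 161709452915/122620428 ≈ 1318.8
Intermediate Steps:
s = -63
R(K) = 4*K
-332243/R(s) + 173269/486589 = -332243/(4*(-63)) + 173269/486589 = -332243/(-252) + 173269*(1/486589) = -332243*(-1/252) + 173269/486589 = 332243/252 + 173269/486589 = 161709452915/122620428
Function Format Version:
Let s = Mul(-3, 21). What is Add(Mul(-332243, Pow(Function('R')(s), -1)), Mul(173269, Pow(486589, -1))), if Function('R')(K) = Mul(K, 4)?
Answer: Rational(161709452915, 122620428) ≈ 1318.8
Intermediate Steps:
s = -63
Function('R')(K) = Mul(4, K)
Add(Mul(-332243, Pow(Function('R')(s), -1)), Mul(173269, Pow(486589, -1))) = Add(Mul(-332243, Pow(Mul(4, -63), -1)), Mul(173269, Pow(486589, -1))) = Add(Mul(-332243, Pow(-252, -1)), Mul(173269, Rational(1, 486589))) = Add(Mul(-332243, Rational(-1, 252)), Rational(173269, 486589)) = Add(Rational(332243, 252), Rational(173269, 486589)) = Rational(161709452915, 122620428)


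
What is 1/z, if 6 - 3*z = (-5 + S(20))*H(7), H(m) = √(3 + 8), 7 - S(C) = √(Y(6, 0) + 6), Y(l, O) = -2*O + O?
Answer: 3/(6 + √66 - 2*√11) ≈ 0.40049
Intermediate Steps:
Y(l, O) = -O
S(C) = 7 - √6 (S(C) = 7 - √(-1*0 + 6) = 7 - √(0 + 6) = 7 - √6)
H(m) = √11
z = 2 - √11*(2 - √6)/3 (z = 2 - (-5 + (7 - √6))*√11/3 = 2 - (2 - √6)*√11/3 = 2 - √11*(2 - √6)/3 ≈ 2.4969)
1/z = 1/(2 - 2*√11/3 + √66/3)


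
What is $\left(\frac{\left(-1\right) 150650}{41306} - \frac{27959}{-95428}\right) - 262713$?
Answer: $- \frac{517780958991965}{1970874484} \approx -2.6272 \cdot 10^{5}$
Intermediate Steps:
$\left(\frac{\left(-1\right) 150650}{41306} - \frac{27959}{-95428}\right) - 262713 = \left(\left(-150650\right) \frac{1}{41306} - - \frac{27959}{95428}\right) - 262713 = \left(- \frac{75325}{20653} + \frac{27959}{95428}\right) - 262713 = - \frac{6610676873}{1970874484} - 262713 = - \frac{517780958991965}{1970874484}$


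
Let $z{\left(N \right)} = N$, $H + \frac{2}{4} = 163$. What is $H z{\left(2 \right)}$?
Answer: $325$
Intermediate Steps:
$H = \frac{325}{2}$ ($H = - \frac{1}{2} + 163 = \frac{325}{2} \approx 162.5$)
$H z{\left(2 \right)} = \frac{325}{2} \cdot 2 = 325$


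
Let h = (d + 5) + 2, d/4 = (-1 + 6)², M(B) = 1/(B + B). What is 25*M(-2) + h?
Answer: 403/4 ≈ 100.75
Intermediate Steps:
M(B) = 1/(2*B)
d = 100 (d = 4*(-1 + 6)² = 4*5² = 4*25 = 100)
h = 107 (h = (100 + 5) + 2 = 105 + 2 = 107)
25*M(-2) + h = 25*((½)/(-2)) + 107 = 25*((½)*(-½)) + 107 = 25*(-¼) + 107 = -25/4 + 107 = 403/4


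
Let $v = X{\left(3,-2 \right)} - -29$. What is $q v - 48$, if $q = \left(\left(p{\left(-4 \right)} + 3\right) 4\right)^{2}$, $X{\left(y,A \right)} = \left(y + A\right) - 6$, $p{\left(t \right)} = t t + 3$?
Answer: $185808$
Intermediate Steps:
$p{\left(t \right)} = 3 + t^{2}$ ($p{\left(t \right)} = t^{2} + 3 = 3 + t^{2}$)
$X{\left(y,A \right)} = -6 + A + y$ ($X{\left(y,A \right)} = \left(A + y\right) - 6 = -6 + A + y$)
$v = 24$ ($v = \left(-6 - 2 + 3\right) - -29 = -5 + 29 = 24$)
$q = 7744$ ($q = \left(\left(\left(3 + \left(-4\right)^{2}\right) + 3\right) 4\right)^{2} = \left(\left(\left(3 + 16\right) + 3\right) 4\right)^{2} = \left(\left(19 + 3\right) 4\right)^{2} = \left(22 \cdot 4\right)^{2} = 88^{2} = 7744$)
$q v - 48 = 7744 \cdot 24 - 48 = 185856 - 48 = 185808$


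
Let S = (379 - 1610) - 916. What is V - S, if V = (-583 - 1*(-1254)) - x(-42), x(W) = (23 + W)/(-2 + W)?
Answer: 123973/44 ≈ 2817.6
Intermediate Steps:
x(W) = (23 + W)/(-2 + W)
S = -2147 (S = -1231 - 916 = -2147)
V = 29505/44 (V = (-583 - 1*(-1254)) - (23 - 42)/(-2 - 42) = (-583 + 1254) - (-19)/(-44) = 671 - (-1)*(-19)/44 = 671 - 1*19/44 = 671 - 19/44 = 29505/44 ≈ 670.57)
V - S = 29505/44 - 1*(-2147) = 29505/44 + 2147 = 123973/44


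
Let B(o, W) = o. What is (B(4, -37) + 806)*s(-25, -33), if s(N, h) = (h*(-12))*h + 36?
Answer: -10555920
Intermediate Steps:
s(N, h) = 36 - 12*h² (s(N, h) = (-12*h)*h + 36 = -12*h² + 36 = 36 - 12*h²)
(B(4, -37) + 806)*s(-25, -33) = (4 + 806)*(36 - 12*(-33)²) = 810*(36 - 12*1089) = 810*(36 - 13068) = 810*(-13032) = -10555920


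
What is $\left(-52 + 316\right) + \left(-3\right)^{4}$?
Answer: $345$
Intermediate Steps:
$\left(-52 + 316\right) + \left(-3\right)^{4} = 264 + 81 = 345$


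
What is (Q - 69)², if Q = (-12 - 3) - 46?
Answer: 16900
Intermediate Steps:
Q = -61 (Q = -15 - 46 = -61)
(Q - 69)² = (-61 - 69)² = (-130)² = 16900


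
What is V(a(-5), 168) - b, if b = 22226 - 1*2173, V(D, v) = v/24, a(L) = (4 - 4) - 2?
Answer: -20046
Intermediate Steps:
a(L) = -2 (a(L) = 0 - 2 = -2)
V(D, v) = v/24 (V(D, v) = v*(1/24) = v/24)
b = 20053 (b = 22226 - 2173 = 20053)
V(a(-5), 168) - b = (1/24)*168 - 1*20053 = 7 - 20053 = -20046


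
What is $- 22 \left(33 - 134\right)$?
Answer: $2222$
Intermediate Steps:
$- 22 \left(33 - 134\right) = \left(-22\right) \left(-101\right) = 2222$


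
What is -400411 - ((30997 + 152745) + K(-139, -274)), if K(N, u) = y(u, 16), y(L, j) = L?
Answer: -583879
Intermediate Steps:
K(N, u) = u
-400411 - ((30997 + 152745) + K(-139, -274)) = -400411 - ((30997 + 152745) - 274) = -400411 - (183742 - 274) = -400411 - 1*183468 = -400411 - 183468 = -583879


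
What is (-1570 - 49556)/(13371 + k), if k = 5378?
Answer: -51126/18749 ≈ -2.7269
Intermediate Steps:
(-1570 - 49556)/(13371 + k) = (-1570 - 49556)/(13371 + 5378) = -51126/18749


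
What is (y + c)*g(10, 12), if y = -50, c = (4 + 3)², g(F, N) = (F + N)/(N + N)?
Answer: -11/12 ≈ -0.91667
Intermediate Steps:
g(F, N) = (F + N)/(2*N) (g(F, N) = (F + N)/((2*N)) = (F + N)*(1/(2*N)) = (F + N)/(2*N))
c = 49 (c = 7² = 49)
(y + c)*g(10, 12) = (-50 + 49)*((½)*(10 + 12)/12) = -22/(2*12) = -1*11/12 = -11/12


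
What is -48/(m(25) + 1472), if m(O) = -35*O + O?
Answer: -24/311 ≈ -0.077170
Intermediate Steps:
m(O) = -34*O
-48/(m(25) + 1472) = -48/(-34*25 + 1472) = -48/(-850 + 1472) = -48/622 = -48*1/622 = -24/311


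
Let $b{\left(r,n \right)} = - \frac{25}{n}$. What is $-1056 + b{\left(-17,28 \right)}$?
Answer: $- \frac{29593}{28} \approx -1056.9$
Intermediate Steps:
$-1056 + b{\left(-17,28 \right)} = -1056 - \frac{25}{28} = - \frac{29593}{28}$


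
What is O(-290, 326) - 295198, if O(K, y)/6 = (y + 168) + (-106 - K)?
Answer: -291130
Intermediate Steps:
O(K, y) = 372 - 6*K + 6*y (O(K, y) = 6*((y + 168) + (-106 - K)) = 6*((168 + y) + (-106 - K)) = 6*(62 + y - K) = 372 - 6*K + 6*y)
O(-290, 326) - 295198 = (372 - 6*(-290) + 6*326) - 295198 = (372 + 1740 + 1956) - 295198 = 4068 - 295198 = -291130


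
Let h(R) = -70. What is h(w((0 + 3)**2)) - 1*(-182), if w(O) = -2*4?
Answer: 112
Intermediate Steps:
w(O) = -8
h(w((0 + 3)**2)) - 1*(-182) = -70 - 1*(-182) = -70 + 182 = 112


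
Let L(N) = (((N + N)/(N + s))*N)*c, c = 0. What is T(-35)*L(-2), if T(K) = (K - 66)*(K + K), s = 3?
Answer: 0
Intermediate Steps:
T(K) = 2*K*(-66 + K) (T(K) = (-66 + K)*(2*K) = 2*K*(-66 + K))
L(N) = 0 (L(N) = (((N + N)/(N + 3))*N)*0 = (((2*N)/(3 + N))*N)*0 = ((2*N/(3 + N))*N)*0 = (2*N²/(3 + N))*0 = 0)
T(-35)*L(-2) = (2*(-35)*(-66 - 35))*0 = (2*(-35)*(-101))*0 = 7070*0 = 0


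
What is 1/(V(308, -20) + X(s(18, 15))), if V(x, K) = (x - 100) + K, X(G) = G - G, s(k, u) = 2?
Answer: 1/188 ≈ 0.0053191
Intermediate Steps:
X(G) = 0
V(x, K) = -100 + K + x (V(x, K) = (-100 + x) + K = -100 + K + x)
1/(V(308, -20) + X(s(18, 15))) = 1/((-100 - 20 + 308) + 0) = 1/(188 + 0) = 1/188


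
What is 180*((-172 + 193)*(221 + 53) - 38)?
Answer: 1028880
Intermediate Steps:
180*((-172 + 193)*(221 + 53) - 38) = 180*(21*274 - 38) = 180*(5754 - 38) = 180*5716 = 1028880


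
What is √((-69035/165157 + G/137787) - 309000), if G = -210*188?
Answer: I*√17779822465001512561469655/7585495853 ≈ 555.88*I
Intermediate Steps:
G = -39480 (G = -15*2632 = -39480)
√((-69035/165157 + G/137787) - 309000) = √((-69035/165157 - 39480/137787) - 309000) = √((-69035*1/165157 - 39480*1/137787) - 309000) = √((-69035/165157 - 13160/45929) - 309000) = √(-5344174635/7585495853 - 309000) = √(-2343923562751635/7585495853) = I*√17779822465001512561469655/7585495853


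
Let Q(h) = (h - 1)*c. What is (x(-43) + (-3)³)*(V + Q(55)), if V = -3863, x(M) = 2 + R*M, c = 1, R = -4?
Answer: -559923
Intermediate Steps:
x(M) = 2 - 4*M
Q(h) = -1 + h (Q(h) = (h - 1)*1 = (-1 + h)*1 = -1 + h)
(x(-43) + (-3)³)*(V + Q(55)) = ((2 - 4*(-43)) + (-3)³)*(-3863 + (-1 + 55)) = ((2 + 172) - 27)*(-3863 + 54) = (174 - 27)*(-3809) = 147*(-3809) = -559923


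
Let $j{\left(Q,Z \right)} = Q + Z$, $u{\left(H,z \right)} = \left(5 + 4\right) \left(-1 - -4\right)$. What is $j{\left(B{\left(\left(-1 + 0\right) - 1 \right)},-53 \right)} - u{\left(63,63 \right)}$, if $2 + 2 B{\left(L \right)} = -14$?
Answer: $-88$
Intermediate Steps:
$u{\left(H,z \right)} = 27$ ($u{\left(H,z \right)} = 9 \left(-1 + 4\right) = 9 \cdot 3 = 27$)
$B{\left(L \right)} = -8$ ($B{\left(L \right)} = -1 + \frac{1}{2} \left(-14\right) = -1 - 7 = -8$)
$j{\left(B{\left(\left(-1 + 0\right) - 1 \right)},-53 \right)} - u{\left(63,63 \right)} = \left(-8 - 53\right) - 27 = -61 - 27 = -88$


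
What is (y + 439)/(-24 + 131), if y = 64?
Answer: 503/107 ≈ 4.7009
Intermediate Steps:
(y + 439)/(-24 + 131) = (64 + 439)/(-24 + 131) = 503/107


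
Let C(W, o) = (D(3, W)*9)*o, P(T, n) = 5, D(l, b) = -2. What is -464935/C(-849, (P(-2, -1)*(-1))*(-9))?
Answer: 92987/162 ≈ 573.99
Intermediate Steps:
C(W, o) = -18*o (C(W, o) = (-2*9)*o = -18*o)
-464935/C(-849, (P(-2, -1)*(-1))*(-9)) = -464935/((-18*5*(-1)*(-9))) = -464935/((-(-90)*(-9))) = -464935/((-18*45)) = -464935/(-810) = -464935*(-1/810) = 92987/162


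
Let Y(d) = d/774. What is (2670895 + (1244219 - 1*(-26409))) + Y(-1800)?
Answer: 169485389/43 ≈ 3.9415e+6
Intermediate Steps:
Y(d) = d/774 (Y(d) = d*(1/774) = d/774)
(2670895 + (1244219 - 1*(-26409))) + Y(-1800) = (2670895 + (1244219 - 1*(-26409))) + (1/774)*(-1800) = (2670895 + (1244219 + 26409)) - 100/43 = (2670895 + 1270628) - 100/43 = 3941523 - 100/43 = 169485389/43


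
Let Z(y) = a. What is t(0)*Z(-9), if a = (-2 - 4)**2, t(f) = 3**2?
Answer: 324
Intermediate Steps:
t(f) = 9
a = 36 (a = (-6)**2 = 36)
Z(y) = 36
t(0)*Z(-9) = 9*36 = 324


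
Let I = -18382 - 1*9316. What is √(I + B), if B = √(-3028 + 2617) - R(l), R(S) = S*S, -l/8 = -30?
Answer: √(-85298 + I*√411) ≈ 0.035 + 292.06*I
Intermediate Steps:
l = 240 (l = -8*(-30) = 240)
R(S) = S²
I = -27698 (I = -18382 - 9316 = -27698)
B = -57600 + I*√411 (B = √(-3028 + 2617) - 1*240² = √(-411) - 1*57600 = I*√411 - 57600 = -57600 + I*√411 ≈ -57600.0 + 20.273*I)
√(I + B) = √(-27698 + (-57600 + I*√411)) = √(-85298 + I*√411)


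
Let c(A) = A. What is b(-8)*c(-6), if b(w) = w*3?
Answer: 144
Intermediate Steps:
b(w) = 3*w
b(-8)*c(-6) = (3*(-8))*(-6) = -24*(-6) = 144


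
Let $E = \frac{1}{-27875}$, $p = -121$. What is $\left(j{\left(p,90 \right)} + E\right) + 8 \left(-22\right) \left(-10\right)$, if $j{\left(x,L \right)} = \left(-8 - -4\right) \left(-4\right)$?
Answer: $\frac{49505999}{27875} \approx 1776.0$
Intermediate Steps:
$j{\left(x,L \right)} = 16$ ($j{\left(x,L \right)} = \left(-8 + 4\right) \left(-4\right) = \left(-4\right) \left(-4\right) = 16$)
$E = - \frac{1}{27875} \approx -3.5874 \cdot 10^{-5}$
$\left(j{\left(p,90 \right)} + E\right) + 8 \left(-22\right) \left(-10\right) = \left(16 - \frac{1}{27875}\right) + 8 \left(-22\right) \left(-10\right) = \frac{445999}{27875} - -1760 = \frac{445999}{27875} + 1760 = \frac{49505999}{27875}$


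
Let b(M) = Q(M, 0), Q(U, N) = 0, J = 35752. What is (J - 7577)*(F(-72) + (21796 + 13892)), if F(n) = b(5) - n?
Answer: 1007538000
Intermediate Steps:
b(M) = 0
F(n) = -n (F(n) = 0 - n = -n)
(J - 7577)*(F(-72) + (21796 + 13892)) = (35752 - 7577)*(-1*(-72) + (21796 + 13892)) = 28175*(72 + 35688) = 28175*35760 = 1007538000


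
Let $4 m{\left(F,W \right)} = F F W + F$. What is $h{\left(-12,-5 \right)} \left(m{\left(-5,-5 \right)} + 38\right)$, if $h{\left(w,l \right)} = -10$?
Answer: $-55$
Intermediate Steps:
$m{\left(F,W \right)} = \frac{F}{4} + \frac{W F^{2}}{4}$ ($m{\left(F,W \right)} = \frac{F F W + F}{4} = \frac{F^{2} W + F}{4} = \frac{W F^{2} + F}{4} = \frac{F + W F^{2}}{4} = \frac{F}{4} + \frac{W F^{2}}{4}$)
$h{\left(-12,-5 \right)} \left(m{\left(-5,-5 \right)} + 38\right) = - 10 \left(\frac{1}{4} \left(-5\right) \left(1 - -25\right) + 38\right) = - 10 \left(\frac{1}{4} \left(-5\right) \left(1 + 25\right) + 38\right) = - 10 \left(\frac{1}{4} \left(-5\right) 26 + 38\right) = - 10 \left(- \frac{65}{2} + 38\right) = \left(-10\right) \frac{11}{2} = -55$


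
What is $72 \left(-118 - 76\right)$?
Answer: $-13968$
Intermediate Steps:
$72 \left(-118 - 76\right) = 72 \left(-194\right) = -13968$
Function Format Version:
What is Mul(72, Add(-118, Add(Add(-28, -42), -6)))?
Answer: -13968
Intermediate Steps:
Mul(72, Add(-118, Add(Add(-28, -42), -6))) = Mul(72, Add(-118, Add(-70, -6))) = Mul(72, Add(-118, -76)) = Mul(72, -194) = -13968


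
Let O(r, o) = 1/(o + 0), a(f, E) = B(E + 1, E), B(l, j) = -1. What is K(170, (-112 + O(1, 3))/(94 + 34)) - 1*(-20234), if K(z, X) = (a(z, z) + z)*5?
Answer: 21079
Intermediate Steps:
a(f, E) = -1
O(r, o) = 1/o
K(z, X) = -5 + 5*z (K(z, X) = (-1 + z)*5 = -5 + 5*z)
K(170, (-112 + O(1, 3))/(94 + 34)) - 1*(-20234) = (-5 + 5*170) - 1*(-20234) = (-5 + 850) + 20234 = 845 + 20234 = 21079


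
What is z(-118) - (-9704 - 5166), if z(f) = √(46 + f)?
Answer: 14870 + 6*I*√2 ≈ 14870.0 + 8.4853*I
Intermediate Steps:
z(-118) - (-9704 - 5166) = √(46 - 118) - (-9704 - 5166) = √(-72) - 1*(-14870) = 6*I*√2 + 14870 = 14870 + 6*I*√2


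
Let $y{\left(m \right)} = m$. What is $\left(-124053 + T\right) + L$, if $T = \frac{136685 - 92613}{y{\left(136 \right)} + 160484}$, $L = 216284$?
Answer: $\frac{3703546823}{40155} \approx 92231.0$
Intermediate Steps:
$T = \frac{11018}{40155}$ ($T = \frac{136685 - 92613}{136 + 160484} = \frac{44072}{160620} = 44072 \cdot \frac{1}{160620} = \frac{11018}{40155} \approx 0.27439$)
$\left(-124053 + T\right) + L = \left(-124053 + \frac{11018}{40155}\right) + 216284 = - \frac{4981337197}{40155} + 216284 = \frac{3703546823}{40155}$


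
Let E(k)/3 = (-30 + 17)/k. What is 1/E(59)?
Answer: -59/39 ≈ -1.5128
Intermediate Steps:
E(k) = -39/k (E(k) = 3*((-30 + 17)/k) = 3*(-13/k) = -39/k)
1/E(59) = 1/(-39/59) = -59/39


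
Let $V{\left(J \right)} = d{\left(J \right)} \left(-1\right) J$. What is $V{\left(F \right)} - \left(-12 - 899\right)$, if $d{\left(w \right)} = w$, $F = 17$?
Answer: $622$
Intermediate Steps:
$V{\left(J \right)} = - J^{2}$ ($V{\left(J \right)} = J \left(-1\right) J = - J J = - J^{2}$)
$V{\left(F \right)} - \left(-12 - 899\right) = - 17^{2} - \left(-12 - 899\right) = \left(-1\right) 289 - \left(-12 - 899\right) = -289 - -911 = -289 + 911 = 622$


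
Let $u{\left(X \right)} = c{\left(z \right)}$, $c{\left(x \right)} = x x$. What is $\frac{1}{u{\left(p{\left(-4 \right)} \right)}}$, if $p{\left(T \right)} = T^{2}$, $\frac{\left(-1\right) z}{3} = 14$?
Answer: $\frac{1}{1764} \approx 0.00056689$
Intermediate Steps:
$z = -42$ ($z = \left(-3\right) 14 = -42$)
$c{\left(x \right)} = x^{2}$
$u{\left(X \right)} = 1764$ ($u{\left(X \right)} = \left(-42\right)^{2} = 1764$)
$\frac{1}{u{\left(p{\left(-4 \right)} \right)}} = \frac{1}{1764}$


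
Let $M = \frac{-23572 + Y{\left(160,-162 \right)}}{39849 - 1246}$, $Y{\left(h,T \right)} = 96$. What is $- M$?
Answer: $\frac{23476}{38603} \approx 0.60814$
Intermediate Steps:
$M = - \frac{23476}{38603}$ ($M = \frac{-23572 + 96}{39849 - 1246} = - \frac{23476}{38603} \approx -0.60814$)
$- M = \left(-1\right) \left(- \frac{23476}{38603}\right) = \frac{23476}{38603}$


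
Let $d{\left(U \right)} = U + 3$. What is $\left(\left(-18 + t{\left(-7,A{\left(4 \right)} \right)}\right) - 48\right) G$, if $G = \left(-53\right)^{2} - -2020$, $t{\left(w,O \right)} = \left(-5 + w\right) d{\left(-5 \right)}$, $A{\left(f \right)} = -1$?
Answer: $-202818$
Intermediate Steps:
$d{\left(U \right)} = 3 + U$
$t{\left(w,O \right)} = 10 - 2 w$ ($t{\left(w,O \right)} = \left(-5 + w\right) \left(3 - 5\right) = \left(-5 + w\right) \left(-2\right) = 10 - 2 w$)
$G = 4829$ ($G = 2809 + 2020 = 4829$)
$\left(\left(-18 + t{\left(-7,A{\left(4 \right)} \right)}\right) - 48\right) G = \left(\left(-18 + \left(10 - -14\right)\right) - 48\right) 4829 = \left(\left(-18 + \left(10 + 14\right)\right) - 48\right) 4829 = \left(\left(-18 + 24\right) - 48\right) 4829 = \left(6 - 48\right) 4829 = \left(-42\right) 4829 = -202818$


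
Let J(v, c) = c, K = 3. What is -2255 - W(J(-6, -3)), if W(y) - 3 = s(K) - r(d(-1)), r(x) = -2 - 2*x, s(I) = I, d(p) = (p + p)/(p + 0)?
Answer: -2267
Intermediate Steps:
d(p) = 2 (d(p) = (2*p)/p = 2)
W(y) = 12 (W(y) = 3 + (3 - (-2 - 2*2)) = 3 + (3 - (-2 - 4)) = 3 + (3 - 1*(-6)) = 3 + (3 + 6) = 3 + 9 = 12)
-2255 - W(J(-6, -3)) = -2255 - 1*12 = -2255 - 12 = -2267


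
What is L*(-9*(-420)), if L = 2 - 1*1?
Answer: 3780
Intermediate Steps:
L = 1 (L = 2 - 1 = 1)
L*(-9*(-420)) = 1*(-9*(-420)) = 1*3780 = 3780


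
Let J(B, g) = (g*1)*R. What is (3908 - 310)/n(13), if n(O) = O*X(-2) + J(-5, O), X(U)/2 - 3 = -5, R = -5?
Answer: -3598/117 ≈ -30.752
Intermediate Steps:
X(U) = -4 (X(U) = 6 + 2*(-5) = 6 - 10 = -4)
J(B, g) = -5*g (J(B, g) = (g*1)*(-5) = g*(-5) = -5*g)
n(O) = -9*O (n(O) = O*(-4) - 5*O = -4*O - 5*O = -9*O)
(3908 - 310)/n(13) = (3908 - 310)/((-9*13)) = 3598/(-117) = 3598*(-1/117) = -3598/117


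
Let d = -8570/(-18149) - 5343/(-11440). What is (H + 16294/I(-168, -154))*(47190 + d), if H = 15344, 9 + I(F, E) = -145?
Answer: 884337905242937899/1229776240 ≈ 7.1911e+8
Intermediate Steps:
I(F, E) = -154 (I(F, E) = -9 - 145 = -154)
d = 15000839/15971120 (d = -8570*(-1/18149) - 5343*(-1/11440) = 8570/18149 + 411/880 = 15000839/15971120 ≈ 0.93925)
(H + 16294/I(-168, -154))*(47190 + d) = (15344 + 16294/(-154))*(47190 + 15000839/15971120) = (15344 + 16294*(-1/154))*(753692153639/15971120) = (15344 - 8147/77)*(753692153639/15971120) = (1173341/77)*(753692153639/15971120) = 884337905242937899/1229776240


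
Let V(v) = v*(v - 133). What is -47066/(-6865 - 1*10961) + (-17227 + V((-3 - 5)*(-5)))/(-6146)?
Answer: 331334429/54779298 ≈ 6.0485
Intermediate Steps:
V(v) = v*(-133 + v)
-47066/(-6865 - 1*10961) + (-17227 + V((-3 - 5)*(-5)))/(-6146) = -47066/(-6865 - 1*10961) + (-17227 + ((-3 - 5)*(-5))*(-133 + (-3 - 5)*(-5)))/(-6146) = -47066/(-6865 - 10961) + (-17227 + (-8*(-5))*(-133 - 8*(-5)))*(-1/6146) = -47066/(-17826) + (-17227 + 40*(-133 + 40))*(-1/6146) = -47066*(-1/17826) + (-17227 + 40*(-93))*(-1/6146) = 23533/8913 + (-17227 - 3720)*(-1/6146) = 23533/8913 - 20947*(-1/6146) = 23533/8913 + 20947/6146 = 331334429/54779298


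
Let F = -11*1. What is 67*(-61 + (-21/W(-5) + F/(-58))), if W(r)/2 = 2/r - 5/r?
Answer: -152157/29 ≈ -5246.8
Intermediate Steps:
F = -11
W(r) = -6/r (W(r) = 2*(2/r - 5/r) = 2*(-3/r) = -6/r)
67*(-61 + (-21/W(-5) + F/(-58))) = 67*(-61 + (-21/((-6/(-5))) - 11/(-58))) = 67*(-61 + (-21/((-6*(-1/5))) - 11*(-1/58))) = 67*(-61 + (-21/6/5 + 11/58)) = 67*(-61 + (-21*5/6 + 11/58)) = 67*(-61 + (-35/2 + 11/58)) = 67*(-61 - 502/29) = 67*(-2271/29) = -152157/29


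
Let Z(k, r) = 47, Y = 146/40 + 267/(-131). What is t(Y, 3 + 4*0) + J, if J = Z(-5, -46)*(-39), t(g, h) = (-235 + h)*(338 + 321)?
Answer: -154721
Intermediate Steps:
Y = 4223/2620 (Y = 146*(1/40) + 267*(-1/131) = 73/20 - 267/131 = 4223/2620 ≈ 1.6118)
t(g, h) = -154865 + 659*h (t(g, h) = (-235 + h)*659 = -154865 + 659*h)
J = -1833 (J = 47*(-39) = -1833)
t(Y, 3 + 4*0) + J = (-154865 + 659*(3 + 4*0)) - 1833 = (-154865 + 659*(3 + 0)) - 1833 = (-154865 + 659*3) - 1833 = (-154865 + 1977) - 1833 = -152888 - 1833 = -154721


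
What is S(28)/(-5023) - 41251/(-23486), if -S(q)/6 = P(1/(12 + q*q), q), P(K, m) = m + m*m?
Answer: 321627565/117970178 ≈ 2.7263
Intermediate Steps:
P(K, m) = m + m**2
S(q) = -6*q*(1 + q)
S(28)/(-5023) - 41251/(-23486) = -6*28*(1 + 28)/(-5023) - 41251/(-23486) = -6*28*29*(-1/5023) - 41251*(-1/23486) = -4872*(-1/5023) + 41251/23486 = 4872/5023 + 41251/23486 = 321627565/117970178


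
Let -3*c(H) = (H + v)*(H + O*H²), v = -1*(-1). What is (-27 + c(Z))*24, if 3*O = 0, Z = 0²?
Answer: -648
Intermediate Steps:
Z = 0
O = 0 (O = (⅓)*0 = 0)
v = 1
c(H) = -H*(1 + H)/3 (c(H) = -(H + 1)*(H + 0*H²)/3 = -(1 + H)*(H + 0)/3 = -(1 + H)*H/3 = -H*(1 + H)/3)
(-27 + c(Z))*24 = (-27 - ⅓*0*(1 + 0))*24 = (-27 - ⅓*0*1)*24 = (-27 + 0)*24 = -27*24 = -648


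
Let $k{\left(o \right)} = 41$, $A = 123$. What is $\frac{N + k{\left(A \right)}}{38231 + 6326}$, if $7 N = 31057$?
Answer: $\frac{31344}{311899} \approx 0.10049$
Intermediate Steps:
$N = \frac{31057}{7}$ ($N = \frac{1}{7} \cdot 31057 = \frac{31057}{7} \approx 4436.7$)
$\frac{N + k{\left(A \right)}}{38231 + 6326} = \frac{\frac{31057}{7} + 41}{38231 + 6326} = \frac{31344}{7 \cdot 44557} = \frac{31344}{7} \cdot \frac{1}{44557} = \frac{31344}{311899}$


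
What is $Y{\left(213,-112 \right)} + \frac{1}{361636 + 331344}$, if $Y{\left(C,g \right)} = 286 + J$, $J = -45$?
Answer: $\frac{167008181}{692980} \approx 241.0$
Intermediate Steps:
$Y{\left(C,g \right)} = 241$ ($Y{\left(C,g \right)} = 286 - 45 = 241$)
$Y{\left(213,-112 \right)} + \frac{1}{361636 + 331344} = 241 + \frac{1}{361636 + 331344} = 241 + \frac{1}{692980} = \frac{167008181}{692980}$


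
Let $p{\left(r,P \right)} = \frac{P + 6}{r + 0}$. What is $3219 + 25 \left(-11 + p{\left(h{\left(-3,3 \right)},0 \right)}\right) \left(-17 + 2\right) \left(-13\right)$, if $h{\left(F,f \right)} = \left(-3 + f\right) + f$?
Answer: $-40656$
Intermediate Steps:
$h{\left(F,f \right)} = -3 + 2 f$
$p{\left(r,P \right)} = \frac{6 + P}{r}$
$3219 + 25 \left(-11 + p{\left(h{\left(-3,3 \right)},0 \right)}\right) \left(-17 + 2\right) \left(-13\right) = 3219 + 25 \left(-11 + \frac{6 + 0}{-3 + 2 \cdot 3}\right) \left(-17 + 2\right) \left(-13\right) = 3219 + 25 \left(-11 + \frac{1}{-3 + 6} \cdot 6\right) \left(-15\right) \left(-13\right) = 3219 + 25 \left(-11 + \frac{1}{3} \cdot 6\right) \left(-15\right) \left(-13\right) = 3219 + 25 \left(-11 + 2\right) \left(-15\right) \left(-13\right) = 3219 + 25 \left(\left(-9\right) \left(-15\right)\right) \left(-13\right) = 3219 + 25 \cdot 135 \left(-13\right) = 3219 + 3375 \left(-13\right) = 3219 - 43875 = -40656$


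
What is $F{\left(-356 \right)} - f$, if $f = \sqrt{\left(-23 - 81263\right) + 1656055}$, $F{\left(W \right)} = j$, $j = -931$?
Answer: $-931 - \sqrt{1574769} \approx -2185.9$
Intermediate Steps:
$F{\left(W \right)} = -931$
$f = \sqrt{1574769}$ ($f = \sqrt{\left(-23 - 81263\right) + 1656055} = \sqrt{-81286 + 1656055} = \sqrt{1574769} \approx 1254.9$)
$F{\left(-356 \right)} - f = -931 - \sqrt{1574769}$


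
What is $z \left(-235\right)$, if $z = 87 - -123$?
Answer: $-49350$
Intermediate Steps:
$z = 210$ ($z = 87 + 123 = 210$)
$z \left(-235\right) = 210 \left(-235\right) = -49350$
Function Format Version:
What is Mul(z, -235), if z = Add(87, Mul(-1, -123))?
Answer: -49350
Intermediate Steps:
z = 210 (z = Add(87, 123) = 210)
Mul(z, -235) = Mul(210, -235) = -49350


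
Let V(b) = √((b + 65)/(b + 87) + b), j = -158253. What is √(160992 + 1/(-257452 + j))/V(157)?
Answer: √2615553617368958646854/1601711365 ≈ 31.930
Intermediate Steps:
V(b) = √(b + (65 + b)/(87 + b)) (V(b) = √((65 + b)/(87 + b) + b) = √(b + (65 + b)/(87 + b)))
√(160992 + 1/(-257452 + j))/V(157) = √(160992 + 1/(-257452 - 158253))/(√((65 + 157 + 157*(87 + 157))/(87 + 157))) = √(160992 + 1/(-415705))/(√((65 + 157 + 157*244)/244)) = √(160992 - 1/415705)/(√((65 + 157 + 38308)/244)) = √(66925179359/415705)/(√((1/244)*38530)) = (√27821131685433095/415705)/(√(19265/122)) = (√27821131685433095/415705)/((√2350330/122)) = (√27821131685433095/415705)*(√2350330/19265) = √2615553617368958646854/1601711365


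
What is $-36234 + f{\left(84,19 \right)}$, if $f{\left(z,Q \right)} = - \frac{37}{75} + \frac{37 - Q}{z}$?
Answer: $- \frac{38045993}{1050} \approx -36234.0$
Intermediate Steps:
$f{\left(z,Q \right)} = - \frac{37}{75} + \frac{37 - Q}{z}$ ($f{\left(z,Q \right)} = \left(-37\right) \frac{1}{75} + \frac{37 - Q}{z} = - \frac{37}{75} + \frac{37 - Q}{z}$)
$-36234 + f{\left(84,19 \right)} = -36234 + \frac{37 - 19 - \frac{1036}{25}}{84} = -36234 + \frac{1}{84} \left(- \frac{586}{25}\right) = -36234 - \frac{293}{1050} = - \frac{38045993}{1050}$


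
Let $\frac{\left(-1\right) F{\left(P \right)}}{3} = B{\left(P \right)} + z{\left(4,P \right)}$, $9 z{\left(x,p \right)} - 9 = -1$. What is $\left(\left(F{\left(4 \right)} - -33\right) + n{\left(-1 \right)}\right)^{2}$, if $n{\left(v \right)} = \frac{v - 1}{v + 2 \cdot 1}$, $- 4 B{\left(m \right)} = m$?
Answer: $\frac{8836}{9} \approx 981.78$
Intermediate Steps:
$z{\left(x,p \right)} = \frac{8}{9}$ ($z{\left(x,p \right)} = 1 + \frac{1}{9} \left(-1\right) = 1 - \frac{1}{9} = \frac{8}{9}$)
$B{\left(m \right)} = - \frac{m}{4}$
$F{\left(P \right)} = - \frac{8}{3} + \frac{3 P}{4}$ ($F{\left(P \right)} = - 3 \left(- \frac{P}{4} + \frac{8}{9}\right) = - 3 \left(\frac{8}{9} - \frac{P}{4}\right) = - \frac{8}{3} + \frac{3 P}{4}$)
$n{\left(v \right)} = \frac{-1 + v}{2 + v}$ ($n{\left(v \right)} = \frac{-1 + v}{v + 2} = \frac{-1 + v}{2 + v}$)
$\left(\left(F{\left(4 \right)} - -33\right) + n{\left(-1 \right)}\right)^{2} = \left(\left(\left(- \frac{8}{3} + \frac{3}{4} \cdot 4\right) - -33\right) + \frac{-1 - 1}{2 - 1}\right)^{2} = \left(\left(\left(- \frac{8}{3} + 3\right) + 33\right) + 1^{-1} \left(-2\right)\right)^{2} = \left(\left(\frac{1}{3} + 33\right) + 1 \left(-2\right)\right)^{2} = \left(\frac{100}{3} - 2\right)^{2} = \left(\frac{94}{3}\right)^{2} = \frac{8836}{9}$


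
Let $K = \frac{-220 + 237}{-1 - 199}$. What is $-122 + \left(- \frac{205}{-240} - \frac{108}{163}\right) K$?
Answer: $- \frac{190931083}{1564800} \approx -122.02$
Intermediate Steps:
$K = - \frac{17}{200}$ ($K = \frac{17}{-200} = 17 \left(- \frac{1}{200}\right) = - \frac{17}{200} \approx -0.085$)
$-122 + \left(- \frac{205}{-240} - \frac{108}{163}\right) K = -122 + \left(- \frac{205}{-240} - \frac{108}{163}\right) \left(- \frac{17}{200}\right) = -122 + \left(\left(-205\right) \left(- \frac{1}{240}\right) - \frac{108}{163}\right) \left(- \frac{17}{200}\right) = -122 + \left(\frac{41}{48} - \frac{108}{163}\right) \left(- \frac{17}{200}\right) = -122 + \frac{1499}{7824} \left(- \frac{17}{200}\right) = -122 - \frac{25483}{1564800} = - \frac{190931083}{1564800}$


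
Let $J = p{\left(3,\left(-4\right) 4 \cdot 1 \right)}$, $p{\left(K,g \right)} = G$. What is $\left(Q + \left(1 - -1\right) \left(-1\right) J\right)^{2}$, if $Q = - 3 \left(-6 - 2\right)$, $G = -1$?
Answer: $676$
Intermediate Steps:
$p{\left(K,g \right)} = -1$
$J = -1$
$Q = 24$ ($Q = \left(-3\right) \left(-8\right) = 24$)
$\left(Q + \left(1 - -1\right) \left(-1\right) J\right)^{2} = \left(24 + \left(1 - -1\right) \left(-1\right) \left(-1\right)\right)^{2} = \left(24 + \left(1 + 1\right) \left(-1\right) \left(-1\right)\right)^{2} = \left(24 + 2 \left(-1\right) \left(-1\right)\right)^{2} = \left(24 - -2\right)^{2} = \left(24 + 2\right)^{2} = 26^{2} = 676$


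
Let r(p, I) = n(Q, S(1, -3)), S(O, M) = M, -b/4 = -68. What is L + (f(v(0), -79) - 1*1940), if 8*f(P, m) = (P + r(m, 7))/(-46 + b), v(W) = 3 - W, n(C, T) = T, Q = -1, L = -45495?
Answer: -47435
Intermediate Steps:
b = 272 (b = -4*(-68) = 272)
r(p, I) = -3
f(P, m) = -3/1808 + P/1808 (f(P, m) = ((P - 3)/(-46 + 272))/8 = ((-3 + P)/226)/8 = ((-3 + P)*(1/226))/8 = (-3/226 + P/226)/8 = -3/1808 + P/1808)
L + (f(v(0), -79) - 1*1940) = -45495 + ((-3/1808 + (3 - 1*0)/1808) - 1*1940) = -45495 + ((-3/1808 + (3 + 0)/1808) - 1940) = -45495 + ((-3/1808 + (1/1808)*3) - 1940) = -45495 + ((-3/1808 + 3/1808) - 1940) = -45495 + (0 - 1940) = -45495 - 1940 = -47435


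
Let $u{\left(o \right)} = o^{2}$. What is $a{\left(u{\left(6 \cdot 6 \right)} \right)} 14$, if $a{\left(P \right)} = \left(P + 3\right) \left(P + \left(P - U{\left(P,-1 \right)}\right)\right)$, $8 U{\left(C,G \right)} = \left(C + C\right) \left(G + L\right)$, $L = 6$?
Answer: $17676792$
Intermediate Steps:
$U{\left(C,G \right)} = \frac{C \left(6 + G\right)}{4}$ ($U{\left(C,G \right)} = \frac{\left(C + C\right) \left(G + 6\right)}{8} = \frac{2 C \left(6 + G\right)}{8} = \frac{C \left(6 + G\right)}{4}$)
$a{\left(P \right)} = \frac{3 P \left(3 + P\right)}{4}$ ($a{\left(P \right)} = \left(P + 3\right) \left(P + \left(P - \frac{P \left(6 - 1\right)}{4}\right)\right) = \left(3 + P\right) \left(P + \left(P - \frac{1}{4} P 5\right)\right) = \left(3 + P\right) \left(P + \left(P - \frac{5 P}{4}\right)\right) = \left(3 + P\right) \left(P - \frac{P}{4}\right) = \left(3 + P\right) \frac{3 P}{4} = \frac{3 P \left(3 + P\right)}{4}$)
$a{\left(u{\left(6 \cdot 6 \right)} \right)} 14 = \frac{3 \left(6 \cdot 6\right)^{2} \left(3 + \left(6 \cdot 6\right)^{2}\right)}{4} \cdot 14 = \frac{3 \cdot 36^{2} \left(3 + 36^{2}\right)}{4} \cdot 14 = \frac{3}{4} \cdot 1296 \left(3 + 1296\right) 14 = \frac{3}{4} \cdot 1296 \cdot 1299 \cdot 14 = 1262628 \cdot 14 = 17676792$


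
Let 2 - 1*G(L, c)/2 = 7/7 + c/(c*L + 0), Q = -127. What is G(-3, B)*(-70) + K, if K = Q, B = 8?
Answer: -941/3 ≈ -313.67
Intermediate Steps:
K = -127
G(L, c) = 2 - 2/L (G(L, c) = 4 - 2*(7/7 + c/(c*L + 0)) = 4 - 2*(7*(⅐) + c/(L*c + 0)) = 4 - 2*(1 + c/((L*c))) = 4 - 2*(1 + c*(1/(L*c))) = 4 - 2*(1 + 1/L) = 4 + (-2 - 2/L) = 2 - 2/L)
G(-3, B)*(-70) + K = (2 - 2/(-3))*(-70) - 127 = (2 - 2*(-⅓))*(-70) - 127 = (2 + ⅔)*(-70) - 127 = (8/3)*(-70) - 127 = -560/3 - 127 = -941/3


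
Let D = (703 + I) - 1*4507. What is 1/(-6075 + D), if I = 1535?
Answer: -1/8344 ≈ -0.00011985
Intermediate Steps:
D = -2269 (D = (703 + 1535) - 1*4507 = 2238 - 4507 = -2269)
1/(-6075 + D) = 1/(-6075 - 2269) = 1/(-8344) = -1/8344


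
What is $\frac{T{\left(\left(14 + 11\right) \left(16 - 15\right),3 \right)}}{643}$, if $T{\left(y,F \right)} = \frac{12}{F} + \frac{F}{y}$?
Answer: $\frac{103}{16075} \approx 0.0064075$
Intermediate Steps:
$\frac{T{\left(\left(14 + 11\right) \left(16 - 15\right),3 \right)}}{643} = \frac{\frac{12}{3} + \frac{3}{\left(14 + 11\right) \left(16 - 15\right)}}{643} = \left(12 \cdot \frac{1}{3} + \frac{3}{25 \cdot 1}\right) \frac{1}{643} = \left(4 + \frac{3}{25}\right) \frac{1}{643} = \frac{103}{25} \cdot \frac{1}{643} = \frac{103}{16075}$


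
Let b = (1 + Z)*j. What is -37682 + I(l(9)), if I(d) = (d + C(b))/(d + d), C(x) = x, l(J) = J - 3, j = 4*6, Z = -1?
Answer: -75363/2 ≈ -37682.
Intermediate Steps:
j = 24
l(J) = -3 + J
b = 0 (b = (1 - 1)*24 = 0*24 = 0)
I(d) = ½ (I(d) = (d + 0)/(d + d) = d/((2*d)) = d*(1/(2*d)) = ½)
-37682 + I(l(9)) = -37682 + ½ = -75363/2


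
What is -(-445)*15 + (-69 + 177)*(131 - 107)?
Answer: 9267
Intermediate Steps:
-(-445)*15 + (-69 + 177)*(131 - 107) = -89*(-75) + 108*24 = 6675 + 2592 = 9267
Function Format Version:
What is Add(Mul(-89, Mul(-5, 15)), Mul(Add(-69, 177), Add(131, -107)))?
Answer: 9267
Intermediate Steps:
Add(Mul(-89, Mul(-5, 15)), Mul(Add(-69, 177), Add(131, -107))) = Add(Mul(-89, -75), Mul(108, 24)) = Add(6675, 2592) = 9267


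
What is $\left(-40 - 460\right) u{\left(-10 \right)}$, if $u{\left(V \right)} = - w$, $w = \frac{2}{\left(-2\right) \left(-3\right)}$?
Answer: $\frac{500}{3} \approx 166.67$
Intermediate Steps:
$w = \frac{1}{3}$ ($w = \frac{2}{6} = 2 \cdot \frac{1}{6} = \frac{1}{3} \approx 0.33333$)
$u{\left(V \right)} = - \frac{1}{3}$ ($u{\left(V \right)} = \left(-1\right) \frac{1}{3} = - \frac{1}{3}$)
$\left(-40 - 460\right) u{\left(-10 \right)} = \left(-40 - 460\right) \left(- \frac{1}{3}\right) = \left(-500\right) \left(- \frac{1}{3}\right) = \frac{500}{3}$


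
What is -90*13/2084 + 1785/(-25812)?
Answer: -2826665/4482684 ≈ -0.63057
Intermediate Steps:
-90*13/2084 + 1785/(-25812) = -1170*1/2084 + 1785*(-1/25812) = -585/1042 - 595/8604 = -2826665/4482684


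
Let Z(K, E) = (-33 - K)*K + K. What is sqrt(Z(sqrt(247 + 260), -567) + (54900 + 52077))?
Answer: sqrt(106470 - 416*sqrt(3)) ≈ 325.19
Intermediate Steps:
Z(K, E) = K + K*(-33 - K) (Z(K, E) = K*(-33 - K) + K = K + K*(-33 - K))
sqrt(Z(sqrt(247 + 260), -567) + (54900 + 52077)) = sqrt(-sqrt(247 + 260)*(32 + sqrt(247 + 260)) + (54900 + 52077)) = sqrt(-sqrt(507)*(32 + sqrt(507)) + 106977) = sqrt(-13*sqrt(3)*(32 + 13*sqrt(3)) + 106977) = sqrt(106977 - 13*sqrt(3)*(32 + 13*sqrt(3)))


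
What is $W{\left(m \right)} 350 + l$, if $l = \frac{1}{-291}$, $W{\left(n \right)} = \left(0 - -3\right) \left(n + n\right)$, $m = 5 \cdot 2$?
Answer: $\frac{6110999}{291} \approx 21000.0$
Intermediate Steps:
$m = 10$
$W{\left(n \right)} = 6 n$ ($W{\left(n \right)} = \left(0 + 3\right) 2 n = 3 \cdot 2 n = 6 n$)
$l = - \frac{1}{291} \approx -0.0034364$
$W{\left(m \right)} 350 + l = 6 \cdot 10 \cdot 350 - \frac{1}{291} = 60 \cdot 350 - \frac{1}{291} = 21000 - \frac{1}{291} = \frac{6110999}{291}$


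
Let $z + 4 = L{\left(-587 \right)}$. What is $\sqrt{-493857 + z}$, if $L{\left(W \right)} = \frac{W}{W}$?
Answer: $2 i \sqrt{123465} \approx 702.75 i$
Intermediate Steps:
$L{\left(W \right)} = 1$
$z = -3$ ($z = -4 + 1 = -3$)
$\sqrt{-493857 + z} = \sqrt{-493857 - 3} = \sqrt{-493860} = 2 i \sqrt{123465}$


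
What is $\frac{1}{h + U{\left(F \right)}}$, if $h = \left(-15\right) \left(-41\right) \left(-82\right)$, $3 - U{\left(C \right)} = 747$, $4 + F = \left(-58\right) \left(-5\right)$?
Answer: $- \frac{1}{51174} \approx -1.9541 \cdot 10^{-5}$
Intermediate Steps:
$F = 286$ ($F = -4 - -290 = -4 + 290 = 286$)
$U{\left(C \right)} = -744$ ($U{\left(C \right)} = 3 - 747 = -744$)
$h = -50430$ ($h = 615 \left(-82\right) = -50430$)
$\frac{1}{h + U{\left(F \right)}} = \frac{1}{-50430 - 744} = \frac{1}{-51174} = - \frac{1}{51174}$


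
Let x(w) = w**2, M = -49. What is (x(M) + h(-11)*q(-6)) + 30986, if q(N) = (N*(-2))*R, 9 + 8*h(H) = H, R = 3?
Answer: 33297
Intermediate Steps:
h(H) = -9/8 + H/8
q(N) = -6*N (q(N) = (N*(-2))*3 = -2*N*3 = -6*N)
(x(M) + h(-11)*q(-6)) + 30986 = ((-49)**2 + (-9/8 + (1/8)*(-11))*(-6*(-6))) + 30986 = (2401 + (-9/8 - 11/8)*36) + 30986 = (2401 - 5/2*36) + 30986 = (2401 - 90) + 30986 = 2311 + 30986 = 33297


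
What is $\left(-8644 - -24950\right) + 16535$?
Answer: $32841$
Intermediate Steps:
$\left(-8644 - -24950\right) + 16535 = \left(-8644 + 24950\right) + 16535 = 16306 + 16535 = 32841$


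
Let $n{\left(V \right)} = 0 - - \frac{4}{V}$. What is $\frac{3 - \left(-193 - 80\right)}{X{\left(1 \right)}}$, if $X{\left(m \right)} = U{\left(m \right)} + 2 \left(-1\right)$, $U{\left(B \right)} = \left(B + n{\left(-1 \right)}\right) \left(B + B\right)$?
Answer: $- \frac{69}{2} \approx -34.5$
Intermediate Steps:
$n{\left(V \right)} = \frac{4}{V}$ ($n{\left(V \right)} = 0 + \frac{4}{V} = \frac{4}{V}$)
$U{\left(B \right)} = 2 B \left(-4 + B\right)$ ($U{\left(B \right)} = \left(B + \frac{4}{-1}\right) \left(B + B\right) = \left(B + 4 \left(-1\right)\right) 2 B = \left(B - 4\right) 2 B = \left(-4 + B\right) 2 B = 2 B \left(-4 + B\right)$)
$X{\left(m \right)} = -2 + 2 m \left(-4 + m\right)$ ($X{\left(m \right)} = 2 m \left(-4 + m\right) + 2 \left(-1\right) = 2 m \left(-4 + m\right) - 2 = -2 + 2 m \left(-4 + m\right)$)
$\frac{3 - \left(-193 - 80\right)}{X{\left(1 \right)}} = \frac{3 - \left(-193 - 80\right)}{-2 + 2 \cdot 1 \left(-4 + 1\right)} = \frac{3 - -273}{-2 + 2 \cdot 1 \left(-3\right)} = \frac{3 + 273}{-2 - 6} = \frac{276}{-8} = 276 \left(- \frac{1}{8}\right) = - \frac{69}{2}$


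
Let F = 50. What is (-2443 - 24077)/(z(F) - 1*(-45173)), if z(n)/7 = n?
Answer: -26520/45523 ≈ -0.58256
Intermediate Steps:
z(n) = 7*n
(-2443 - 24077)/(z(F) - 1*(-45173)) = (-2443 - 24077)/(7*50 - 1*(-45173)) = -26520/(350 + 45173) = -26520/45523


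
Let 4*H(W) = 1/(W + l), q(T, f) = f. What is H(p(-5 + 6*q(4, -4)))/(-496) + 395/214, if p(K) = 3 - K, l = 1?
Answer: 12930613/7005504 ≈ 1.8458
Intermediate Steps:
H(W) = 1/(4*(1 + W)) (H(W) = 1/(4*(W + 1)) = 1/(4*(1 + W)))
H(p(-5 + 6*q(4, -4)))/(-496) + 395/214 = (1/(4*(1 + (3 - (-5 + 6*(-4))))))/(-496) + 395/214 = (1/(4*(1 + (3 - (-5 - 24)))))*(-1/496) + 395*(1/214) = (1/(4*(1 + (3 - 1*(-29)))))*(-1/496) + 395/214 = (1/(4*(1 + (3 + 29))))*(-1/496) + 395/214 = (1/(4*(1 + 32)))*(-1/496) + 395/214 = ((1/4)/33)*(-1/496) + 395/214 = ((1/4)*(1/33))*(-1/496) + 395/214 = (1/132)*(-1/496) + 395/214 = -1/65472 + 395/214 = 12930613/7005504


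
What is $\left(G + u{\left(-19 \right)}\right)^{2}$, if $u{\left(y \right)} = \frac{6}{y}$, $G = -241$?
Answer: $\frac{21022225}{361} \approx 58233.0$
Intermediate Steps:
$\left(G + u{\left(-19 \right)}\right)^{2} = \left(-241 + \frac{6}{-19}\right)^{2} = \left(-241 + 6 \left(- \frac{1}{19}\right)\right)^{2} = \left(-241 - \frac{6}{19}\right)^{2} = \left(- \frac{4585}{19}\right)^{2} = \frac{21022225}{361}$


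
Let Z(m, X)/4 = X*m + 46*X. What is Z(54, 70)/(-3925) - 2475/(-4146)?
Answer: -1418315/216974 ≈ -6.5368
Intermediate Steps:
Z(m, X) = 184*X + 4*X*m (Z(m, X) = 4*(X*m + 46*X) = 4*(46*X + X*m) = 184*X + 4*X*m)
Z(54, 70)/(-3925) - 2475/(-4146) = (4*70*(46 + 54))/(-3925) - 2475/(-4146) = (4*70*100)*(-1/3925) - 2475*(-1/4146) = 28000*(-1/3925) + 825/1382 = -1120/157 + 825/1382 = -1418315/216974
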